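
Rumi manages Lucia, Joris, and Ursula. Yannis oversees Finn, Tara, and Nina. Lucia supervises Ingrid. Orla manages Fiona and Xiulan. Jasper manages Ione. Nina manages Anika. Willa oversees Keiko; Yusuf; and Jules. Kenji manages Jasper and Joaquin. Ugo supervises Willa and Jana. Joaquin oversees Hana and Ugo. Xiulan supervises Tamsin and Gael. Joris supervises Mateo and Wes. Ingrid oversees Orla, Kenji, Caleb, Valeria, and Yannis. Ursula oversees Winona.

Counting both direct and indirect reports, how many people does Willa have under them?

3

Willa directly manages Keiko, Yusuf, Jules. Keiko has no reports. Yusuf has no reports. Jules has no reports. So Willa's organization is 3 direct reports plus everyone under them: 1 + 1 + 1 = 3.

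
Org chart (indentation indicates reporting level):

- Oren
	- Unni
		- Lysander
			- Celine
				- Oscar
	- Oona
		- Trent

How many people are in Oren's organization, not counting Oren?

6

Oren directly manages Unni, Oona. Under Unni: Lysander, Celine, Oscar (3). Under Oona: Trent (1). So Oren's organization is 2 direct reports plus everyone under them: 4 + 2 = 6.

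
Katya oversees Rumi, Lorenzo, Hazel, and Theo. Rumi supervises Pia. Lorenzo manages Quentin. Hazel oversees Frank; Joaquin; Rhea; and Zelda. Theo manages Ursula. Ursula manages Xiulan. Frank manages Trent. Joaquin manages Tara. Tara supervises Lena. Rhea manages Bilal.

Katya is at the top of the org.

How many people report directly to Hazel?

4

Hazel directly manages Frank, Joaquin, Rhea, Zelda. That is 4 direct reports.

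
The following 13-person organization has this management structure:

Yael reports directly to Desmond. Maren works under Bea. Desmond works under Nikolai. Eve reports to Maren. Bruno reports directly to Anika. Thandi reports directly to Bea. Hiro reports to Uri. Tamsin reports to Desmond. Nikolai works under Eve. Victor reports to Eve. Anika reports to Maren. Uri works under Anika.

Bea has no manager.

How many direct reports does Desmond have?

Desmond directly manages Tamsin, Yael. That is 2 direct reports.

2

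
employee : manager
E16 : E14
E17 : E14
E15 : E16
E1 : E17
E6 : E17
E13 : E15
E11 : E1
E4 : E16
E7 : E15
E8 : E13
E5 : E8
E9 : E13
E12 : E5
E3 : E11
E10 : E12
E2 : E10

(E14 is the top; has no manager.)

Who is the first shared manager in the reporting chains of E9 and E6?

E9's chain of managers is E13, E15, E16, E14. E6's chain of managers is E17, E14. The first manager that appears in both chains is E14.

E14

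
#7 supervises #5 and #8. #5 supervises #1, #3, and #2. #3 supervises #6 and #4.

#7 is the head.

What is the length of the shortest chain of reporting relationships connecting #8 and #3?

#8 is 1 level below #7, and #3 is 2 levels below #7 (their lowest common manager). The shortest path runs up from #8 to #7 and back down to #3: 1 + 2 = 3 links.

3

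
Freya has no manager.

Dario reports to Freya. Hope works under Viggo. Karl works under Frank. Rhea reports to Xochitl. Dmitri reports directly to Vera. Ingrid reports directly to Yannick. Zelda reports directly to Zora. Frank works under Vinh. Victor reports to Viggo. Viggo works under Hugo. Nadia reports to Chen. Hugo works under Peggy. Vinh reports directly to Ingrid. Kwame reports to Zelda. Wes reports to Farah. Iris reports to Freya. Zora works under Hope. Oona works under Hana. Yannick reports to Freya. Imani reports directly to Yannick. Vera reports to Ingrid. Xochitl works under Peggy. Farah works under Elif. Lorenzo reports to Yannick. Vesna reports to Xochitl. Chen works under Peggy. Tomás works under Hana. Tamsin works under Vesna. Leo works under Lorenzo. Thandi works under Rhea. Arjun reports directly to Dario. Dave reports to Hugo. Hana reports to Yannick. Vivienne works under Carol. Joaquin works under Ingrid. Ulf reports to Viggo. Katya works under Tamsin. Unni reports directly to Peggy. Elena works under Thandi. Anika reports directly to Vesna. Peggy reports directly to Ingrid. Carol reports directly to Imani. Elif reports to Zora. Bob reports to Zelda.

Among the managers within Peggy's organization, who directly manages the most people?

Direct-report counts within Peggy's organization: Peggy has 4; Chen has 1; Xochitl has 2; Vesna has 2; Tamsin has 1; Rhea has 1; Thandi has 1; Hugo has 2; Viggo has 3; Hope has 1; Zora has 2; Zelda has 2; Elif has 1; Farah has 1. The largest is 4, held by Peggy.

Peggy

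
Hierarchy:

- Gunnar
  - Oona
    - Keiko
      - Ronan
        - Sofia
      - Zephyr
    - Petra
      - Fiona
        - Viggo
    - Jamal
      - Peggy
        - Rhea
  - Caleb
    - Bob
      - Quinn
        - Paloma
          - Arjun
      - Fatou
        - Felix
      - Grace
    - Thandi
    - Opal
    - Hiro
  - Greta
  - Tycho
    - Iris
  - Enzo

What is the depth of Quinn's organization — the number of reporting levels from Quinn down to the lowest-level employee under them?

The longest chain under Quinn runs Quinn → Paloma → Arjun, which is 2 levels below Quinn.

2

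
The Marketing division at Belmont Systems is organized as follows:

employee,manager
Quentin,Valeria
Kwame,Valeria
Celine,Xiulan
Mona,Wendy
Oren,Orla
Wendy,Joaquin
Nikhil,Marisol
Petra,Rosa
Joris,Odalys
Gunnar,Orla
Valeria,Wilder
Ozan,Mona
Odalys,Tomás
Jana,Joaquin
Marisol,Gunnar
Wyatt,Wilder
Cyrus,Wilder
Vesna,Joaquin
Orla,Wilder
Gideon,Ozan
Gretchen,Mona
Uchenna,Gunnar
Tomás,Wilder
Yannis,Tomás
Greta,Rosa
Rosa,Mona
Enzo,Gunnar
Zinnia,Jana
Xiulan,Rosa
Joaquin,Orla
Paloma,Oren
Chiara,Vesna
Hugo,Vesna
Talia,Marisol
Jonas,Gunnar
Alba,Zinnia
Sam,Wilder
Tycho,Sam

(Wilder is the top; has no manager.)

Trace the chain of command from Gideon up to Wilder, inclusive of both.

Gideon reports to Ozan. Ozan reports to Mona. Mona reports to Wendy. Wendy reports to Joaquin. Joaquin reports to Orla. Orla reports to Wilder. Wilder is at the top.

Gideon -> Ozan -> Mona -> Wendy -> Joaquin -> Orla -> Wilder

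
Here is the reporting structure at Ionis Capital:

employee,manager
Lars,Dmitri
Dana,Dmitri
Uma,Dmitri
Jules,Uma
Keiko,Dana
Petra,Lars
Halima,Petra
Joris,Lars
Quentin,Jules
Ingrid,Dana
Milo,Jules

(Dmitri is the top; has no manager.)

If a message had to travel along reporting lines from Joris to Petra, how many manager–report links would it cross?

Joris is 1 level below Lars, and Petra is 1 level below Lars (their lowest common manager). The shortest path runs up from Joris to Lars and back down to Petra: 1 + 1 = 2 links.

2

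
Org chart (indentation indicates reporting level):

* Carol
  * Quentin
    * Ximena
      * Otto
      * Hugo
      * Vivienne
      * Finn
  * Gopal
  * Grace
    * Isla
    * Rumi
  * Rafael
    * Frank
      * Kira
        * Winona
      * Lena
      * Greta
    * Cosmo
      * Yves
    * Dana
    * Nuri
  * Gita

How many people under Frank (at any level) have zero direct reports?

The people in Frank's organization with no one reporting to them are Greta, Lena, Winona. That is 3.

3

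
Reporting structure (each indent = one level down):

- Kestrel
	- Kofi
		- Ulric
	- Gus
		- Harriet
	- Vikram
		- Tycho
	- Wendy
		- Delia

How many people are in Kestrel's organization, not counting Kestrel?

Kestrel directly manages Kofi, Gus, Vikram, Wendy. Under Kofi: Ulric (1). Under Gus: Harriet (1). Under Vikram: Tycho (1). Under Wendy: Delia (1). So Kestrel's organization is 4 direct reports plus everyone under them: 2 + 2 + 2 + 2 = 8.

8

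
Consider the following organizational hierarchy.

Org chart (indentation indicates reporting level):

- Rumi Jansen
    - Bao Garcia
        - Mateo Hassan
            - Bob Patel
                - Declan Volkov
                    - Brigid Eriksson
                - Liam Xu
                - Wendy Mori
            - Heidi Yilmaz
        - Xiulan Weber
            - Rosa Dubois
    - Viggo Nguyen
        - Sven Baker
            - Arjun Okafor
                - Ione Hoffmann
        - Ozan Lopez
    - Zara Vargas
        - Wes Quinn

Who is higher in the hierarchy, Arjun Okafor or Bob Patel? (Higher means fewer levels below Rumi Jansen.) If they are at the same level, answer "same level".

same level

Both Arjun Okafor and Bob Patel are 3 levels below Rumi Jansen.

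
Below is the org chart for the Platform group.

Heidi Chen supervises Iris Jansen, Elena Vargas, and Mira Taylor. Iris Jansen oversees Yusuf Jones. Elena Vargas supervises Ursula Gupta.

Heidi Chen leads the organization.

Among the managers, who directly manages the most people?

Direct-report counts: Heidi Chen has 3; Elena Vargas has 1; Iris Jansen has 1. The largest is 3, held by Heidi Chen.

Heidi Chen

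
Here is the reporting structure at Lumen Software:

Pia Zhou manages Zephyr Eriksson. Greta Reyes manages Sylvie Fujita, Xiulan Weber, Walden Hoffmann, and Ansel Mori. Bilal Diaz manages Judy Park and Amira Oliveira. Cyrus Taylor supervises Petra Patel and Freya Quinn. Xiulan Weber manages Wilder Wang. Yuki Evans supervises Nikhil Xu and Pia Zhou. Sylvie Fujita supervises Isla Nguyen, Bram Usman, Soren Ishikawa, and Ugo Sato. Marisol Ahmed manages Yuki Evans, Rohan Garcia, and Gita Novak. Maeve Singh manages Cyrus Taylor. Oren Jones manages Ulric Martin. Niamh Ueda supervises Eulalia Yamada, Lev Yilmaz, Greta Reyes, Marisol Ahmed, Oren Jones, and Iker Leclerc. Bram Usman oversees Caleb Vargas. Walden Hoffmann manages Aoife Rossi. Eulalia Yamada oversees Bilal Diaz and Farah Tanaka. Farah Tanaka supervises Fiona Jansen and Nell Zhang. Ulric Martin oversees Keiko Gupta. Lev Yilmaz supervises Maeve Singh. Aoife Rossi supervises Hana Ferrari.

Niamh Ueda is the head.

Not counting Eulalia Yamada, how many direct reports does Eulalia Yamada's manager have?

5

Eulalia Yamada reports to Niamh Ueda. Niamh Ueda's other direct reports are Lev Yilmaz, Greta Reyes, Marisol Ahmed, Oren Jones, Iker Leclerc — 5 peers.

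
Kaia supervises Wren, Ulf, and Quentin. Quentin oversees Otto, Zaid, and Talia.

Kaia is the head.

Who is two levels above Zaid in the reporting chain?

Kaia

Zaid reports to Quentin, and Quentin reports to Kaia. So Zaid's skip-level manager is Kaia.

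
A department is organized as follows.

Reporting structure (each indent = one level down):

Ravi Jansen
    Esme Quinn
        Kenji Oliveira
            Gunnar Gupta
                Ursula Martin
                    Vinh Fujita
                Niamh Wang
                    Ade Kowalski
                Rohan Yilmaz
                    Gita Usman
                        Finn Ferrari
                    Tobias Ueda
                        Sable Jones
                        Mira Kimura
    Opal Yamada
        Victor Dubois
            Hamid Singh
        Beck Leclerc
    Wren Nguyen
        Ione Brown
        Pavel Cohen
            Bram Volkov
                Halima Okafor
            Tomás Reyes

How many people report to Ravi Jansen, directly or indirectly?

Ravi Jansen directly manages Esme Quinn, Opal Yamada, Wren Nguyen. Under Esme Quinn: Kenji Oliveira, Gunnar Gupta, Rohan Yilmaz, Tobias Ueda, Mira Kimura, Sable Jones, Gita Usman, Finn Ferrari, Niamh Wang, Ade Kowalski, Ursula Martin, Vinh Fujita (12). Under Opal Yamada: Beck Leclerc, Victor Dubois, Hamid Singh (3). Under Wren Nguyen: Pavel Cohen, Tomás Reyes, Bram Volkov, Halima Okafor, Ione Brown (5). So Ravi Jansen's organization is 3 direct reports plus everyone under them: 13 + 4 + 6 = 23.

23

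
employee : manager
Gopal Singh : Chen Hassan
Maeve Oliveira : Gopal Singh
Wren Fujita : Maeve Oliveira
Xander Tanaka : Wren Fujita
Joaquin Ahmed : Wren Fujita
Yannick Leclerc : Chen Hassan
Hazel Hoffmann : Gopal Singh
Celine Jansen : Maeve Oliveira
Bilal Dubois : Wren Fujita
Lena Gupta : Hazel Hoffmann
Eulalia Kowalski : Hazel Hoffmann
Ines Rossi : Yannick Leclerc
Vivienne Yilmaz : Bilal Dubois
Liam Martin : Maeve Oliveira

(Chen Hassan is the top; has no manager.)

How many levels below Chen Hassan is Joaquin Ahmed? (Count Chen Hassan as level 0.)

Chain from Joaquin Ahmed up to Chen Hassan: Joaquin Ahmed → Wren Fujita → Maeve Oliveira → Gopal Singh → Chen Hassan. That is 4 steps up, so Joaquin Ahmed is 4 levels below Chen Hassan.

4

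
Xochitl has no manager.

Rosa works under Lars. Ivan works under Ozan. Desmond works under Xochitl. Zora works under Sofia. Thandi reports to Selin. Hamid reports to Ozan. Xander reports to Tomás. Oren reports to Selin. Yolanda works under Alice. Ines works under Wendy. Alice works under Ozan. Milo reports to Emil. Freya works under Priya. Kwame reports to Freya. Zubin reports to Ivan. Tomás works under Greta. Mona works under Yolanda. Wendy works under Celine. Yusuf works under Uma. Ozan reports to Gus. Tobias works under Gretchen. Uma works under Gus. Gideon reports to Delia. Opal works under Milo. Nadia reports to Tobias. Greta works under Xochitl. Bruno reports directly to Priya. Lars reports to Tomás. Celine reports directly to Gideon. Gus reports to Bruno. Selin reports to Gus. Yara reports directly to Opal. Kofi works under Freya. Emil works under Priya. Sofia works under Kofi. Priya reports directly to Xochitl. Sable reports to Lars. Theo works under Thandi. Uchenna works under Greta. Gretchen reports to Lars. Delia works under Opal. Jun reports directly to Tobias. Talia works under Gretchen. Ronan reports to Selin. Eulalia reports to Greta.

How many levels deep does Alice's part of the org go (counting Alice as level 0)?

2

The longest chain under Alice runs Alice → Yolanda → Mona, which is 2 levels below Alice.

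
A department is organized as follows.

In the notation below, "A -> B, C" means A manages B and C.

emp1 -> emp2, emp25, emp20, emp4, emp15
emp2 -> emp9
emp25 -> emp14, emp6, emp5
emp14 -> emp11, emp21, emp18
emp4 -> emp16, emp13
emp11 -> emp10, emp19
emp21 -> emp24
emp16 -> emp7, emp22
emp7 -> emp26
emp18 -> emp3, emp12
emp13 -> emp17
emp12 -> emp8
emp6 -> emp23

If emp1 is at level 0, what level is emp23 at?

3

Chain from emp23 up to emp1: emp23 → emp6 → emp25 → emp1. That is 3 steps up, so emp23 is 3 levels below emp1.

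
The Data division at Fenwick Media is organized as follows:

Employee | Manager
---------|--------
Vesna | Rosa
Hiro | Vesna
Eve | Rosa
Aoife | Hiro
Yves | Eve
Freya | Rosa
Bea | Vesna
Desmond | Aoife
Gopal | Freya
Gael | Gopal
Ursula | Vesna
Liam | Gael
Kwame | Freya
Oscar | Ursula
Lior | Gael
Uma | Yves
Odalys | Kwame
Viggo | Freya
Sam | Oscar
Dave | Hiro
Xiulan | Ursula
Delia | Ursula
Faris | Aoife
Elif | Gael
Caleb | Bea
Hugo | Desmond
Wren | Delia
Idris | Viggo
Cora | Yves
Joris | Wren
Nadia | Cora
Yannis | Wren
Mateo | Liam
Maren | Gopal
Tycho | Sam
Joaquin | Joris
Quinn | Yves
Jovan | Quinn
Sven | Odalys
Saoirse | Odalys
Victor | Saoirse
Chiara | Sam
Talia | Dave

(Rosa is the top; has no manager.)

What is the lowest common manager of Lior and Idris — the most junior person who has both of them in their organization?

Lior's chain of managers is Gael, Gopal, Freya, Rosa. Idris's chain of managers is Viggo, Freya, Rosa. The first manager that appears in both chains is Freya.

Freya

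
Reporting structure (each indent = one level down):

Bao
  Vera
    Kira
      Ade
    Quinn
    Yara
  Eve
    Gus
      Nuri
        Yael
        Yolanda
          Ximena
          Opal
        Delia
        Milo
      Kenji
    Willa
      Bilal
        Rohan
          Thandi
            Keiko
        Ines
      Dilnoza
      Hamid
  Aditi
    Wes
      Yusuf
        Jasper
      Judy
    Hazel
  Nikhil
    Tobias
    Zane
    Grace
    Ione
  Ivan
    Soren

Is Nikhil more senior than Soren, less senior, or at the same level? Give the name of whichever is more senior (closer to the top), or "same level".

Nikhil is 1 level below Bao; Soren is 2. Nikhil is higher.

Nikhil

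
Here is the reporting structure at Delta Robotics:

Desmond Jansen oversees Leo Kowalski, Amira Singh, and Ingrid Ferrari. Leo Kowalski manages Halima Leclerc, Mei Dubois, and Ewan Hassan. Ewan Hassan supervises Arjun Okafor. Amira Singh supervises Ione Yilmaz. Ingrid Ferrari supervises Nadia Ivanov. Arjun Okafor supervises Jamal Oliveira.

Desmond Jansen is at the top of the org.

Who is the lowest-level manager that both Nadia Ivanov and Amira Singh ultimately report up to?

Desmond Jansen

Nadia Ivanov's chain of managers is Ingrid Ferrari, Desmond Jansen. Amira Singh's chain of managers is Desmond Jansen. The first manager that appears in both chains is Desmond Jansen.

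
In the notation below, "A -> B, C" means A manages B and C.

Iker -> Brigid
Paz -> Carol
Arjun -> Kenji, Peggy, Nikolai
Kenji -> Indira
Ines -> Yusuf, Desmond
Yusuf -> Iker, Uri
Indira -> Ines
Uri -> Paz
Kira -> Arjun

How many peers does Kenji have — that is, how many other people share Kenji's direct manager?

Kenji reports to Arjun. Arjun's other direct reports are Peggy, Nikolai — 2 peers.

2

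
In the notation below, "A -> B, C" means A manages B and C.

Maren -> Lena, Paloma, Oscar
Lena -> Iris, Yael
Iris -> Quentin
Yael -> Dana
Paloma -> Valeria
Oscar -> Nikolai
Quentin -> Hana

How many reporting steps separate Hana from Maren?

Chain from Hana up to Maren: Hana → Quentin → Iris → Lena → Maren. That is 4 steps up, so Hana is 4 levels below Maren.

4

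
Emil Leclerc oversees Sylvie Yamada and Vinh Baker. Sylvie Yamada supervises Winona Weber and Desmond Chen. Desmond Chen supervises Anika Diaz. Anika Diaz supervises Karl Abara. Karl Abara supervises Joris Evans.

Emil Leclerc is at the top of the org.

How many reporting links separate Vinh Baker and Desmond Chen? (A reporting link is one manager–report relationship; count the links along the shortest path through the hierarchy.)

Vinh Baker is 1 level below Emil Leclerc, and Desmond Chen is 2 levels below Emil Leclerc (their lowest common manager). The shortest path runs up from Vinh Baker to Emil Leclerc and back down to Desmond Chen: 1 + 2 = 3 links.

3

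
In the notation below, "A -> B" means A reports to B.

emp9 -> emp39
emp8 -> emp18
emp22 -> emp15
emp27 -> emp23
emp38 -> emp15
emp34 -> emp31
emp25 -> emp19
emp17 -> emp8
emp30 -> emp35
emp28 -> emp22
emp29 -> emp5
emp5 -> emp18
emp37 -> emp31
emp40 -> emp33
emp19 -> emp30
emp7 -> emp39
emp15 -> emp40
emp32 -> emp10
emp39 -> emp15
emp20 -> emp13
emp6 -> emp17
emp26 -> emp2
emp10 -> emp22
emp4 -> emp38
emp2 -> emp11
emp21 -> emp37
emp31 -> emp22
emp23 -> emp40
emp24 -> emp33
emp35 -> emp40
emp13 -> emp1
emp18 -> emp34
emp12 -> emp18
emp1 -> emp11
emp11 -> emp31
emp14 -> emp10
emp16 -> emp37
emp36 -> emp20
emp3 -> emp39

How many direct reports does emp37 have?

2

emp37 directly manages emp16, emp21. That is 2 direct reports.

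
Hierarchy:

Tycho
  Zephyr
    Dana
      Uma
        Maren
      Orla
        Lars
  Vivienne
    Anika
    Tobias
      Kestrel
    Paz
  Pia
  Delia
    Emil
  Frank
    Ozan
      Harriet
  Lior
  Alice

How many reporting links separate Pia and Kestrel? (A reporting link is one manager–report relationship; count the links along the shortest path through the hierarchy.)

Pia is 1 level below Tycho, and Kestrel is 3 levels below Tycho (their lowest common manager). The shortest path runs up from Pia to Tycho and back down to Kestrel: 1 + 3 = 4 links.

4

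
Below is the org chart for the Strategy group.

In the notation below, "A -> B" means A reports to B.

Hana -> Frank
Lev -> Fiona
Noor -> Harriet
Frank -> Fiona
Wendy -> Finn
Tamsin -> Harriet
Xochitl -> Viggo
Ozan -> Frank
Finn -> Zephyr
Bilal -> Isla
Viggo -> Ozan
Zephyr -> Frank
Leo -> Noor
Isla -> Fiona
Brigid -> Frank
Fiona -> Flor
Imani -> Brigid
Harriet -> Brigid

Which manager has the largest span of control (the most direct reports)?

Frank

Direct-report counts: Flor has 1; Fiona has 3; Isla has 1; Frank has 4; Zephyr has 1; Finn has 1; Ozan has 1; Viggo has 1; Brigid has 2; Harriet has 2; Noor has 1. The largest is 4, held by Frank.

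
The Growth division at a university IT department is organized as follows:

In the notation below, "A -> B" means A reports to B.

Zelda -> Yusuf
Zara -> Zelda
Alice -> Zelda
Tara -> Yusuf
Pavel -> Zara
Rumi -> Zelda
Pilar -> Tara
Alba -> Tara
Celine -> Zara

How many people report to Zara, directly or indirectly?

Zara directly manages Pavel, Celine. Pavel has no reports. Celine has no reports. So Zara's organization is 2 direct reports plus everyone under them: 1 + 1 = 2.

2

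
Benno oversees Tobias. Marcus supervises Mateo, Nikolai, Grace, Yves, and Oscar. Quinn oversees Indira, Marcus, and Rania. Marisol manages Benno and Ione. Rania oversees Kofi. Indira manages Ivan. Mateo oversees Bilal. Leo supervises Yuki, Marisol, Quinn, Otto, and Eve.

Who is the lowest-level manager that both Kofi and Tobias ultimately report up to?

Kofi's chain of managers is Rania, Quinn, Leo. Tobias's chain of managers is Benno, Marisol, Leo. The first manager that appears in both chains is Leo.

Leo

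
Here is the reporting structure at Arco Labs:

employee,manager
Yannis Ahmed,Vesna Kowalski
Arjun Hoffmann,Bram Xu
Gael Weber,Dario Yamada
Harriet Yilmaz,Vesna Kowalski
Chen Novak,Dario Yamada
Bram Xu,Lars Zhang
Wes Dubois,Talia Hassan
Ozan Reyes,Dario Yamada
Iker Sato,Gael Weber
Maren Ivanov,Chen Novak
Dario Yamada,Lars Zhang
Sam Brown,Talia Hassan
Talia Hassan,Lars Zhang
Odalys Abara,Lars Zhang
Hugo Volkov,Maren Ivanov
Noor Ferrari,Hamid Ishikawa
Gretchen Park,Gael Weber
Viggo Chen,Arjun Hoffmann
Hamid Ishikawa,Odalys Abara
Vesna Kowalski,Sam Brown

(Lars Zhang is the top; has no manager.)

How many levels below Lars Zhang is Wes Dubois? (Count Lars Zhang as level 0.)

Chain from Wes Dubois up to Lars Zhang: Wes Dubois → Talia Hassan → Lars Zhang. That is 2 steps up, so Wes Dubois is 2 levels below Lars Zhang.

2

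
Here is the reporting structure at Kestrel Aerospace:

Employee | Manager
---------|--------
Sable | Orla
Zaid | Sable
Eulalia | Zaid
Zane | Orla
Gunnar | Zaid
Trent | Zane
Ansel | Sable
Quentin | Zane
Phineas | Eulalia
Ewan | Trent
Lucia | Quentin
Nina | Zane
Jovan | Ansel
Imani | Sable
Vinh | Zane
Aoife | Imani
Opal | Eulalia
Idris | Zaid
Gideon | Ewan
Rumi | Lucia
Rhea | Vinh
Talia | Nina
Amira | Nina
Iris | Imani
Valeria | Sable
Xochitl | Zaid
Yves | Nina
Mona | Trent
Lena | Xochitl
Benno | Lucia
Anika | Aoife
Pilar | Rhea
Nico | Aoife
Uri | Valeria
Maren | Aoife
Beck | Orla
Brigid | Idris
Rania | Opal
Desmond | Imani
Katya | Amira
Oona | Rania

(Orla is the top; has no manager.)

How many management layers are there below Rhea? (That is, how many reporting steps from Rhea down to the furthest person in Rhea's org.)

1

The longest chain under Rhea runs Rhea → Pilar, which is 1 level below Rhea.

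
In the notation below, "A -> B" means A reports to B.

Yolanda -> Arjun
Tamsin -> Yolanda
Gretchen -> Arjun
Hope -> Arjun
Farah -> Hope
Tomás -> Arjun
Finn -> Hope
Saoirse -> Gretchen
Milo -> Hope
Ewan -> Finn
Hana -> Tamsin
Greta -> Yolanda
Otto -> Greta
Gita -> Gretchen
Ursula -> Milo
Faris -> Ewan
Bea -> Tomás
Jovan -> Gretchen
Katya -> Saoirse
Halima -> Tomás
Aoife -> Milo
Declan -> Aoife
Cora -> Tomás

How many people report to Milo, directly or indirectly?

3

Milo directly manages Ursula, Aoife. Ursula has no reports. Under Aoife: Declan (1). So Milo's organization is 2 direct reports plus everyone under them: 1 + 2 = 3.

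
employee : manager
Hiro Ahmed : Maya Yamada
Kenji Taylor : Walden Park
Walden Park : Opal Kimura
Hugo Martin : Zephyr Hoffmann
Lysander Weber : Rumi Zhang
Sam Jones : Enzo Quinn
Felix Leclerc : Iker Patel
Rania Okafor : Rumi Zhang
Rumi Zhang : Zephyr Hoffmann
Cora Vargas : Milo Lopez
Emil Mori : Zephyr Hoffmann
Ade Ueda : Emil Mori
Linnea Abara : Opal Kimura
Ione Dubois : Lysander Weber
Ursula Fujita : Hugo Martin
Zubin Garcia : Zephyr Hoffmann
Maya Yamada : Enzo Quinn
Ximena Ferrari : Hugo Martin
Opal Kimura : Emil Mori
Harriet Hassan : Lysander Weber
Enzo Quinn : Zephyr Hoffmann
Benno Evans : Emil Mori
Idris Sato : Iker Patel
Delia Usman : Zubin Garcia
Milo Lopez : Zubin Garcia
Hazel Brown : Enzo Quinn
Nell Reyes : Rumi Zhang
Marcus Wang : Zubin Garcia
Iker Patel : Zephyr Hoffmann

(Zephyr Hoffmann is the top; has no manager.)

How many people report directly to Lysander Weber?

2

Lysander Weber directly manages Harriet Hassan, Ione Dubois. That is 2 direct reports.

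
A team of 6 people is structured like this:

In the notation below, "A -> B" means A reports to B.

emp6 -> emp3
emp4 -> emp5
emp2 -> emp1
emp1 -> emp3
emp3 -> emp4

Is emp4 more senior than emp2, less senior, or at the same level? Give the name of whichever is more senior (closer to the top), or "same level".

emp4 is 1 level below emp5; emp2 is 4. emp4 is higher.

emp4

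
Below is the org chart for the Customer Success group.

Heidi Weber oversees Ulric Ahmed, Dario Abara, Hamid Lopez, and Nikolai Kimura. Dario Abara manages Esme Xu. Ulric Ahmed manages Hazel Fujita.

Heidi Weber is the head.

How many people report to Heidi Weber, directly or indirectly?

Heidi Weber directly manages Hamid Lopez, Dario Abara, Ulric Ahmed, Nikolai Kimura. Hamid Lopez has no reports. Under Dario Abara: Esme Xu (1). Under Ulric Ahmed: Hazel Fujita (1). Nikolai Kimura has no reports. So Heidi Weber's organization is 4 direct reports plus everyone under them: 1 + 2 + 2 + 1 = 6.

6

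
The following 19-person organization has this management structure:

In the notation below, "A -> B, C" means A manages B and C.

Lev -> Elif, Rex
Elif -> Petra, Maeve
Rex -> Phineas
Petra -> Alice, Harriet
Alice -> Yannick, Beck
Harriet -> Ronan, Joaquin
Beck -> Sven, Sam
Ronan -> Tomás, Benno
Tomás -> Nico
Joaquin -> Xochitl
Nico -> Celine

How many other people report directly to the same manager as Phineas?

0

Phineas reports to Rex, and Rex has no other direct reports. Phineas has 0 peers.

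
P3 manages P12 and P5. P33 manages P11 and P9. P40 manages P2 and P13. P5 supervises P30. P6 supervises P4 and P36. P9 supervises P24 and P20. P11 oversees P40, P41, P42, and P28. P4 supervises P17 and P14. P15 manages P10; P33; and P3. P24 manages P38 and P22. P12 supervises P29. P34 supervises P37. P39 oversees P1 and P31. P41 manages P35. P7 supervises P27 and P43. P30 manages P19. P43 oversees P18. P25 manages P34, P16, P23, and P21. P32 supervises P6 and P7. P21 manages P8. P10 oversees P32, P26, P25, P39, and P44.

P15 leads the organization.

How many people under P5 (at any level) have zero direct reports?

The only person in P5's organization with no one reporting to them is P19. That is 1.

1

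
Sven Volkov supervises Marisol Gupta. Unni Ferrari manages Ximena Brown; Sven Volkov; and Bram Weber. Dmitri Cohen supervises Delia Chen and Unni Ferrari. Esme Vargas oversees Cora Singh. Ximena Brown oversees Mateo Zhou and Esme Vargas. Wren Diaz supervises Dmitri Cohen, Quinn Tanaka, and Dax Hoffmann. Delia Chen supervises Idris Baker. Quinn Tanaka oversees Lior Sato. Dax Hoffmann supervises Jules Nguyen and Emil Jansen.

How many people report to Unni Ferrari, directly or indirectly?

7

Unni Ferrari directly manages Ximena Brown, Sven Volkov, Bram Weber. Under Ximena Brown: Esme Vargas, Cora Singh, Mateo Zhou (3). Under Sven Volkov: Marisol Gupta (1). Bram Weber has no reports. So Unni Ferrari's organization is 3 direct reports plus everyone under them: 4 + 2 + 1 = 7.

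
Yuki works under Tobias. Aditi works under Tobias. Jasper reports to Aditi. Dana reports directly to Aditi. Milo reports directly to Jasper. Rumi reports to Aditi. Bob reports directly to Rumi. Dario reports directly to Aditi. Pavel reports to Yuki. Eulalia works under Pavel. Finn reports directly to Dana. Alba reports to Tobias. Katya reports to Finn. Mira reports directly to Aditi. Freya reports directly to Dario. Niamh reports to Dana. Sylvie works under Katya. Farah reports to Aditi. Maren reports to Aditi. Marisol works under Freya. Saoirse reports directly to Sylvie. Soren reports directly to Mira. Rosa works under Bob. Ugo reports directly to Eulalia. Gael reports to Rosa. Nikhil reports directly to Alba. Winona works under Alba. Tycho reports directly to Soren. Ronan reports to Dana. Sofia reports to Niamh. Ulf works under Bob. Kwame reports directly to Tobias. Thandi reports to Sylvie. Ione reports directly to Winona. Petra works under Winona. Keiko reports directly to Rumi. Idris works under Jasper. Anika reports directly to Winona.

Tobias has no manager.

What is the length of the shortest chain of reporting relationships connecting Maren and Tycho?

4

Maren is 1 level below Aditi, and Tycho is 3 levels below Aditi (their lowest common manager). The shortest path runs up from Maren to Aditi and back down to Tycho: 1 + 3 = 4 links.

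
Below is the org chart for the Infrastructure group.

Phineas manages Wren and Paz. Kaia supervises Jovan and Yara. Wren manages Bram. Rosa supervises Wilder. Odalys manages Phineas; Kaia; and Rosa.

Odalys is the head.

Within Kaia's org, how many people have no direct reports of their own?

The people in Kaia's organization with no one reporting to them are Yara, Jovan. That is 2.

2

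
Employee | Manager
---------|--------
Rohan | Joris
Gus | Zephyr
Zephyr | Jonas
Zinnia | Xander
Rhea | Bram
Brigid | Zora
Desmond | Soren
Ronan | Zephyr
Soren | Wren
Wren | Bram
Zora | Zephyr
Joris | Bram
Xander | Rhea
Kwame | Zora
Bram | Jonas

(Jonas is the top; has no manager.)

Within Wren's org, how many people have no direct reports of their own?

The only person in Wren's organization with no one reporting to them is Desmond. That is 1.

1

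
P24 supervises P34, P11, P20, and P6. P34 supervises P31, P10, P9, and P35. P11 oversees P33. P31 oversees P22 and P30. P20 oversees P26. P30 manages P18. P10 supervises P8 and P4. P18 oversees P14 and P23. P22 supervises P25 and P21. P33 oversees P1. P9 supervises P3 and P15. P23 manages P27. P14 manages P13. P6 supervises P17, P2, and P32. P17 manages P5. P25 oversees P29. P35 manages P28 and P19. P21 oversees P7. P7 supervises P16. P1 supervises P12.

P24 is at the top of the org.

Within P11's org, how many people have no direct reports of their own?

1

The only person in P11's organization with no one reporting to them is P12. That is 1.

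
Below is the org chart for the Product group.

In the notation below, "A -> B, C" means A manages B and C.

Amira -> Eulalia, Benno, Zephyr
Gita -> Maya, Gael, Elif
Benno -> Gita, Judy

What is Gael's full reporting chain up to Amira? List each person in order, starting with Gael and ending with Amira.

Gael -> Gita -> Benno -> Amira

Gael reports to Gita. Gita reports to Benno. Benno reports to Amira. Amira is at the top.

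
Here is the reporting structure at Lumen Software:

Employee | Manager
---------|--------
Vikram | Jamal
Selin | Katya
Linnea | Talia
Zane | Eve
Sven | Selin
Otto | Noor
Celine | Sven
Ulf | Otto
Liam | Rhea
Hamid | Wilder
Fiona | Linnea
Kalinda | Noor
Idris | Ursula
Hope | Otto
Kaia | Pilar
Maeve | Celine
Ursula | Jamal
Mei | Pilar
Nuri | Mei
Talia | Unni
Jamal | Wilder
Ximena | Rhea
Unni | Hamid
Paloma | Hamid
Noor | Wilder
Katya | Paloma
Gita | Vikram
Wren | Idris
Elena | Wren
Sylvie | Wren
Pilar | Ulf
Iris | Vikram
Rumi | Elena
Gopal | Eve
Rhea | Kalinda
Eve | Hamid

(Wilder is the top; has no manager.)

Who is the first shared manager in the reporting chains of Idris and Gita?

Idris's chain of managers is Ursula, Jamal, Wilder. Gita's chain of managers is Vikram, Jamal, Wilder. The first manager that appears in both chains is Jamal.

Jamal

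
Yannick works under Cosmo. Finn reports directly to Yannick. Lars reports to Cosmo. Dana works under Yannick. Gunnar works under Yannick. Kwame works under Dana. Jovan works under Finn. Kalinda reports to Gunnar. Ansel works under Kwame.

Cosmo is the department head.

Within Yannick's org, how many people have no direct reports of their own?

3

The people in Yannick's organization with no one reporting to them are Kalinda, Ansel, Jovan. That is 3.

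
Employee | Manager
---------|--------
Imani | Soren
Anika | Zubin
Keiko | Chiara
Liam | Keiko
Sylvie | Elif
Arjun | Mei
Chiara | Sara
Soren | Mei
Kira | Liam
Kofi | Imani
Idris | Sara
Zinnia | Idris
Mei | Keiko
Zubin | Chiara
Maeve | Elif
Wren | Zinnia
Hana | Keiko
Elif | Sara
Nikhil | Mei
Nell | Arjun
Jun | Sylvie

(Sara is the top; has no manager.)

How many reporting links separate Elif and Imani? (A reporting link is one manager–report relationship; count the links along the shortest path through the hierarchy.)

Elif is 1 level below Sara, and Imani is 5 levels below Sara (their lowest common manager). The shortest path runs up from Elif to Sara and back down to Imani: 1 + 5 = 6 links.

6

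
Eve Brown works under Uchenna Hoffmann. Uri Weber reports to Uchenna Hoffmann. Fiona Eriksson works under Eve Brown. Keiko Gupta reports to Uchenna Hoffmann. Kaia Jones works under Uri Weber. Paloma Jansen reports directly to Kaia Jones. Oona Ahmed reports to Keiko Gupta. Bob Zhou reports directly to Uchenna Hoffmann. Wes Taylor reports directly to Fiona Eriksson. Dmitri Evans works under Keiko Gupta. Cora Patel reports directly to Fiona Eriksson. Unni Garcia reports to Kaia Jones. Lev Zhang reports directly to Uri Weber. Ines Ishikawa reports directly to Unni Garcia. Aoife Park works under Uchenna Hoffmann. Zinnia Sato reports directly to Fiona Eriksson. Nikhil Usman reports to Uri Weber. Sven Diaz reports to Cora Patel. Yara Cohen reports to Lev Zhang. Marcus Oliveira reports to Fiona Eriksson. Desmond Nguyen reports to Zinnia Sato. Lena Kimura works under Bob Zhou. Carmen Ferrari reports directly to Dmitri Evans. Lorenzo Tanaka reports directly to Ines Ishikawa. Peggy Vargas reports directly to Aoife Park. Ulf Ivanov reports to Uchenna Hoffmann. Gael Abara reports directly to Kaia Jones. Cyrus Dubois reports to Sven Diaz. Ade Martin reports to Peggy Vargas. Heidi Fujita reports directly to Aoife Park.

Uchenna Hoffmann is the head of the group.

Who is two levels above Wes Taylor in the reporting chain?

Eve Brown

Wes Taylor reports to Fiona Eriksson, and Fiona Eriksson reports to Eve Brown. So Wes Taylor's skip-level manager is Eve Brown.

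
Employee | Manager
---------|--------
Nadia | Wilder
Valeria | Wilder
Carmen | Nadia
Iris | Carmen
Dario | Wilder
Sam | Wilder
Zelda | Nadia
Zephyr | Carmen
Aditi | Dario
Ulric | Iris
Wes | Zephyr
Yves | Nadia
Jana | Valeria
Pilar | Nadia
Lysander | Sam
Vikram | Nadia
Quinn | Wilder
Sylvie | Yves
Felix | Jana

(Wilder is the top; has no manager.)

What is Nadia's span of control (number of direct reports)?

Nadia directly manages Carmen, Zelda, Yves, Pilar, Vikram. That is 5 direct reports.

5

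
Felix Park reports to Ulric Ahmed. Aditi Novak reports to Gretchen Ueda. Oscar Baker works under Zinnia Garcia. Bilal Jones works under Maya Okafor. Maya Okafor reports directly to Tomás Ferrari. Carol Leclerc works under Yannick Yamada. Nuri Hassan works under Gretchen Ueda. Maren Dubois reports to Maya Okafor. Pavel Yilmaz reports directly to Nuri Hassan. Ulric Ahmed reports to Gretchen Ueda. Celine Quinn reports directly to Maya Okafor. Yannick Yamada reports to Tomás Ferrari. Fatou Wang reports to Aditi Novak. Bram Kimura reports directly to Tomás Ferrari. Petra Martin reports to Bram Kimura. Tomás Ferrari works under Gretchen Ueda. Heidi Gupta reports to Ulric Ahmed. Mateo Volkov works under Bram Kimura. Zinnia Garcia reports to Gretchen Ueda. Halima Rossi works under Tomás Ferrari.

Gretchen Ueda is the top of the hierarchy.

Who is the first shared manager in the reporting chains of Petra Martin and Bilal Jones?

Petra Martin's chain of managers is Bram Kimura, Tomás Ferrari, Gretchen Ueda. Bilal Jones's chain of managers is Maya Okafor, Tomás Ferrari, Gretchen Ueda. The first manager that appears in both chains is Tomás Ferrari.

Tomás Ferrari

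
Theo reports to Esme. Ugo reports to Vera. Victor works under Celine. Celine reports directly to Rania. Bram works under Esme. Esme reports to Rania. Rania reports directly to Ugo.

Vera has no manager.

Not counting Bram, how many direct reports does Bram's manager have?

1

Bram reports to Esme. Esme's other direct reports are Theo — 1 peer.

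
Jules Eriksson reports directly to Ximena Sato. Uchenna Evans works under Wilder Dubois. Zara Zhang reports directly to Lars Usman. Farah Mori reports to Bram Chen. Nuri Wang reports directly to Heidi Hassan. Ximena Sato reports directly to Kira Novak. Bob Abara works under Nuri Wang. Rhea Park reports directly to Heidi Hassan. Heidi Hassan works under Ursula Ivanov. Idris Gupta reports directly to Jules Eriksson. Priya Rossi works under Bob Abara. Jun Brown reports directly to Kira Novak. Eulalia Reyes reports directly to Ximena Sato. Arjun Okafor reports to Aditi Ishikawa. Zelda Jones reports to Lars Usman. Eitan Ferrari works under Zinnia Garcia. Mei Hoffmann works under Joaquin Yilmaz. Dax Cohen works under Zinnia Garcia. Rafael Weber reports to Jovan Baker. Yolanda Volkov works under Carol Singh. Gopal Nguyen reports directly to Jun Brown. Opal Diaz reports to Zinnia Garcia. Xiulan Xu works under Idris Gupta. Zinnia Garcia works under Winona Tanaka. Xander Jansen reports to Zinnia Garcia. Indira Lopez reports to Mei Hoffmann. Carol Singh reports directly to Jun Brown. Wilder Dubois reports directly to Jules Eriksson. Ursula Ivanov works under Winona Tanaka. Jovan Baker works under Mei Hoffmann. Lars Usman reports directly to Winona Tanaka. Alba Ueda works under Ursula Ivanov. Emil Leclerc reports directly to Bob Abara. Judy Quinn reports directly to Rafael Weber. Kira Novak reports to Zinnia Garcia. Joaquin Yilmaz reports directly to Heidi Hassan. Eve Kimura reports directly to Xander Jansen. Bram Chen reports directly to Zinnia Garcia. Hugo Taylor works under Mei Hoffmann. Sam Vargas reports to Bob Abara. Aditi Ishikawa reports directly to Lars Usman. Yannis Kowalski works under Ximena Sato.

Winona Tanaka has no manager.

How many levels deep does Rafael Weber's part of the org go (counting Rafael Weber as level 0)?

1

The longest chain under Rafael Weber runs Rafael Weber → Judy Quinn, which is 1 level below Rafael Weber.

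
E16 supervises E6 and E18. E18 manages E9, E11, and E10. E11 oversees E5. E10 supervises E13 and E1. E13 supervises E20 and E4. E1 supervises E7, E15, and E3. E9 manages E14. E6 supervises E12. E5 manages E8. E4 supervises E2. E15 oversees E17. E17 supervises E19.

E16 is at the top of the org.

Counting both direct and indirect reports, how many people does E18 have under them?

16

E18 directly manages E11, E10, E9. Under E11: E5, E8 (2). Under E10: E1, E3, E15, E17, E19, E7, E13, E4, E2, E20 (10). Under E9: E14 (1). So E18's organization is 3 direct reports plus everyone under them: 3 + 11 + 2 = 16.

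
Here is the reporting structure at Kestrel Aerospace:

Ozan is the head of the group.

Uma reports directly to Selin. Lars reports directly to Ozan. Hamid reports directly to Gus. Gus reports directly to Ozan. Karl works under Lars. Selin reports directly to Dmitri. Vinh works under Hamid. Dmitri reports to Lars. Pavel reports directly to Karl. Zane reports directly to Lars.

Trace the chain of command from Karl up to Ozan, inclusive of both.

Karl reports to Lars. Lars reports to Ozan. Ozan is at the top.

Karl -> Lars -> Ozan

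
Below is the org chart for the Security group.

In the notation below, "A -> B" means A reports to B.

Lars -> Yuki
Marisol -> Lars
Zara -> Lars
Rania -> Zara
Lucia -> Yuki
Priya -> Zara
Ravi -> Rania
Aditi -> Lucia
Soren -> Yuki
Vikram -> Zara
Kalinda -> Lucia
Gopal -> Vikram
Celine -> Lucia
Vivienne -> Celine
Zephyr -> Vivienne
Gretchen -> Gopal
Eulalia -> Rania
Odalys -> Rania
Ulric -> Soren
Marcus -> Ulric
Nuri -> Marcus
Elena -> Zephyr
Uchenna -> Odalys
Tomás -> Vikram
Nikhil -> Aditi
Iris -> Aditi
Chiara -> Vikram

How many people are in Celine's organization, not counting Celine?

3

Celine directly manages Vivienne. Under Vivienne: Zephyr, Elena (2). That's 3 in total.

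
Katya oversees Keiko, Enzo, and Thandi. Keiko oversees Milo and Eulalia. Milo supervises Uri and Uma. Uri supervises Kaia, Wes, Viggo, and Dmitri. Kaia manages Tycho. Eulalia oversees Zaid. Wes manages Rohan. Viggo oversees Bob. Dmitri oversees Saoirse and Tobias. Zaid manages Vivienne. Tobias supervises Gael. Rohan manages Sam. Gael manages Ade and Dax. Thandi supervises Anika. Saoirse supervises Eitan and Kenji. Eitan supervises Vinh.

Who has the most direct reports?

Direct-report counts: Katya has 3; Thandi has 1; Keiko has 2; Eulalia has 1; Zaid has 1; Milo has 2; Uri has 4; Dmitri has 2; Saoirse has 2; Eitan has 1; Tobias has 1; Gael has 2; Viggo has 1; Wes has 1; Rohan has 1; Kaia has 1. The largest is 4, held by Uri.

Uri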